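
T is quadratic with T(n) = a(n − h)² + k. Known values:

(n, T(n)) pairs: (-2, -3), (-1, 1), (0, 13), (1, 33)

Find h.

-2

First differences 4, 12, 20; second difference 8 = 2a, so a = 4.
Expanding, the n-coefficient is −2ah = -8h; matching it to the data gives h = -2, and then k = -3.
So T(n) = 4(n + 2)² − 3.
Hence h = -2.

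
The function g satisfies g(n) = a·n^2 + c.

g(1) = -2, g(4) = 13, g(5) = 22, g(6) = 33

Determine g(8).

61

From g(1) = -2 and g(4) = 13: 1a + c = -2 and 16a + c = 13.
Subtracting: 15a = 15, so a = 1; then c = -2 − 1·1 = -3.
So g(n) = 1n² − 3, and g(8) = 61.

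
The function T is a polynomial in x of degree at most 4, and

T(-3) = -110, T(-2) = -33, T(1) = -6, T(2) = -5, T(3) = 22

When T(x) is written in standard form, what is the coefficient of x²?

-5

Write T(x) = ax^4 + bx³ + cx² + dx + e; the 5 given values yield a linear system in the 5 coefficients.
Solving, the leading coefficient vanishes, and T(x) = 3x³ - 5x² - 5x + 1.
The coefficient of x² is -5.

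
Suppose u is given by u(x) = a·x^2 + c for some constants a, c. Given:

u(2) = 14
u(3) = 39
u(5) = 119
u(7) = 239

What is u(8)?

From u(2) = 14 and u(3) = 39: 4a + c = 14 and 9a + c = 39.
Subtracting: 5a = 25, so a = 5; then c = 14 − 5·4 = -6.
So u(x) = 5x² − 6, and u(8) = 314.

314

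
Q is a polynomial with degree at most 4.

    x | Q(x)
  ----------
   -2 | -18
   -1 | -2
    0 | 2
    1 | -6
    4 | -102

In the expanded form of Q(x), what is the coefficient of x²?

-6

Write Q(x) = ax^4 + bx³ + cx² + dx + e; the 5 given values yield a linear system in the 5 coefficients.
Solving, the top 2 coefficients vanish, and Q(x) = -6x² - 2x + 2.
The coefficient of x² is -6.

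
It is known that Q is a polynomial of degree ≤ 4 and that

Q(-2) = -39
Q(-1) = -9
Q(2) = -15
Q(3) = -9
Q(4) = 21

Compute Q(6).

Write Q(x) = ax^4 + bx³ + cx² + dx + e; the 5 given values yield a linear system in the 5 coefficients.
Solving, the leading coefficient vanishes, and Q(x) = 2x³ - 6x² - 2x - 3.
Then Q(6) = 201.

201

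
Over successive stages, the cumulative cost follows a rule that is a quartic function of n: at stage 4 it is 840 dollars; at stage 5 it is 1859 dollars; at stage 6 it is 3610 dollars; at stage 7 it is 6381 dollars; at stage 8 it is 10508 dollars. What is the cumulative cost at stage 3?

Write the value at n as u(n).
Write u(n) = an^4 + bn³ + cn² + dn + e; the 5 given values yield a linear system in the 5 coefficients.
Solving, u(n) = 2n^4 + 4n³ + 4n² + n + 4.
Then u(3) = 313.

313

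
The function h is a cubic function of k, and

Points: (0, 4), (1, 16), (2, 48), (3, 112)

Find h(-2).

-8

Write h(k) = ak³ + bk² + ck + d; the 4 given values yield a linear system in the 4 coefficients.
Solving, h(k) = 2k³ + 4k² + 6k + 4.
Then h(-2) = -8.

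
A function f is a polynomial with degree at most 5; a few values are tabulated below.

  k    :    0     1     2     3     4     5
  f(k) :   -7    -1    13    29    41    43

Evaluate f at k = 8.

-71

First differences: 6, 14, 16, 12, 2. Second differences: 8, 2, -4, -10. Third differences: -6, -6, -6.
Level-3 differences are constant, so f has degree 3.
Fitting a degree-3 polynomial gives f(k) = -k³ + 7k² - 7.
Then f(8) = -71.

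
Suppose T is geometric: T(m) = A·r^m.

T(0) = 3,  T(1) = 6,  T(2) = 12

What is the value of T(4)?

Consecutive ratio: 6/3 = 2, and 12/6 = 2, so r = 2.
Then A·2^0 = 3 gives A = 3, and T(m) = 3·2^m.
T(4) = 3·2^4 = 48.

48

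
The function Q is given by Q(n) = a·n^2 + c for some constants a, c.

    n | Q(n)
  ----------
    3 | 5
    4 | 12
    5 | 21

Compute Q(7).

From Q(3) = 5 and Q(4) = 12: 9a + c = 5 and 16a + c = 12.
Subtracting: 7a = 7, so a = 1; then c = 5 − 1·9 = -4.
So Q(n) = 1n² − 4, and Q(7) = 45.

45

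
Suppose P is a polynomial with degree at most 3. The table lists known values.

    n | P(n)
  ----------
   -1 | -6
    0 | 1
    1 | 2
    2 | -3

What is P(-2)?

-19

First differences: 7, 1, -5. Second differences: -6, -6.
Level-2 differences are constant, so P has degree 2.
Fitting a degree-2 polynomial gives P(n) = -3n² + 4n + 1.
Then P(-2) = -19.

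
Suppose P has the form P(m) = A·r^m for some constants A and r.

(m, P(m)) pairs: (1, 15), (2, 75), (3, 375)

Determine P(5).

Consecutive ratio: 75/15 = 5, and 375/75 = 5, so r = 5.
Then A·5^1 = 15 gives A = 3, and P(m) = 3·5^m.
P(5) = 3·5^5 = 9375.

9375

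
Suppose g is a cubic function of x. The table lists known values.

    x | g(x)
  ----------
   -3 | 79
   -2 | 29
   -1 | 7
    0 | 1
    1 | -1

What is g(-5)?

Write g(x) = ax³ + bx² + cx + d; the 5 given values yield a linear system in the 4 coefficients.
Solving, g(x) = -2x³ + 2x² - 2x + 1.
Then g(-5) = 311.

311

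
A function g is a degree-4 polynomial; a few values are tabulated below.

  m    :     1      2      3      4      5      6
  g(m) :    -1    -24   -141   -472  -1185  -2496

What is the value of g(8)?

First differences: -23, -117, -331, -713, -1311. Second differences: -94, -214, -382, -598. Third differences: -120, -168, -216. Fourth differences: -48, -48.
Level-4 differences are constant, so g has degree 4.
Fitting a degree-4 polynomial gives g(m) = -2m^4 + 3m² - 2m.
Then g(8) = -8016.

-8016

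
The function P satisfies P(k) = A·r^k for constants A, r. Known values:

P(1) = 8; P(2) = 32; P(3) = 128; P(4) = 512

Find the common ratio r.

4

Consecutive ratio: 32/8 = 4, and 128/32 = 4, so r = 4.
Then A·4^1 = 8 gives A = 2, and P(k) = 2·4^k.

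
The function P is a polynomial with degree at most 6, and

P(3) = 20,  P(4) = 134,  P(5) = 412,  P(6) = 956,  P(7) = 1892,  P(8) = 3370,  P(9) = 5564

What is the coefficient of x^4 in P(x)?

1

First differences: 114, 278, 544, 936, 1478, 2194. Second differences: 164, 266, 392, 542, 716. Third differences: 102, 126, 150, 174. Fourth differences: 24, 24, 24.
Level-4 differences are constant, so P has degree 4.
Fitting a degree-4 polynomial gives P(x) = x^4 - x³ - 3x² - 3x + 2.
The coefficient of x^4 is 1.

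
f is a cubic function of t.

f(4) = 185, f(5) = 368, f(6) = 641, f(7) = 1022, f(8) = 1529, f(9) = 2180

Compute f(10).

2993

Write f(t) = at³ + bt² + ct + d; the 6 given values yield a linear system in the 4 coefficients.
Solving, f(t) = 3t³ - 7.
Then f(10) = 2993.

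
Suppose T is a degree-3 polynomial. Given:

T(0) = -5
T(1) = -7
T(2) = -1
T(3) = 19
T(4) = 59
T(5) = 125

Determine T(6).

First differences: -2, 6, 20, 40, 66. Second differences: 8, 14, 20, 26. Third differences: 6, 6, 6.
Level-3 differences are constant, so T has degree 3.
Fitting a degree-3 polynomial gives T(k) = k³ + k² - 4k - 5.
Then T(6) = 223.

223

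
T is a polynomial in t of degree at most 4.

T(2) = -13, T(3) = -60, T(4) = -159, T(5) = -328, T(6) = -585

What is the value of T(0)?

-3

First differences: -47, -99, -169, -257. Second differences: -52, -70, -88. Third differences: -18, -18.
Level-3 differences are constant, so T has degree 3.
Fitting a degree-3 polynomial gives T(t) = -3t³ + t² + 5t - 3.
Then T(0) = -3.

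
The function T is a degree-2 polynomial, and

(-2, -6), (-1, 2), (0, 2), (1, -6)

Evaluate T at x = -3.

-22

First differences: 8, 0, -8. Second differences: -8, -8.
Level-2 differences are constant, so T has degree 2.
Fitting a degree-2 polynomial gives T(x) = -4x² - 4x + 2.
Then T(-3) = -22.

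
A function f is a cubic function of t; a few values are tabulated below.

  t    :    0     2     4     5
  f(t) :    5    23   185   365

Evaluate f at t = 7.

Write f(t) = at³ + bt² + ct + d; the 4 given values yield a linear system in the 4 coefficients.
Solving, f(t) = 3t³ - 3t + 5.
Then f(7) = 1013.

1013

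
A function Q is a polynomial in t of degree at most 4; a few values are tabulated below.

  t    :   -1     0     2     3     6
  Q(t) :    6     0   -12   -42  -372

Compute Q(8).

-912

Write Q(t) = at^4 + bt³ + ct² + dt + e; the 5 given values yield a linear system in the 5 coefficients.
Solving, the leading coefficient vanishes, and Q(t) = -2t³ + 2t² - 2t.
Then Q(8) = -912.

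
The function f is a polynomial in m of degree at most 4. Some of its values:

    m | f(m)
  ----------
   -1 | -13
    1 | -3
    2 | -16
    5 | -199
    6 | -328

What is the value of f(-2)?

Write f(m) = am^4 + bm³ + cm² + dm + e; the 5 given values yield a linear system in the 5 coefficients.
Solving, the leading coefficient vanishes, and f(m) = -m³ - 4m² + 6m - 4.
Then f(-2) = -24.

-24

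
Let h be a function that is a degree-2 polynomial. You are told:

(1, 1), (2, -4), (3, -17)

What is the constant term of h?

-2

Write h(n) = an² + bn + c; the 3 given values yield a linear system in the 3 coefficients.
Solving, h(n) = -4n² + 7n - 2.
The constant term is h(0) = -2.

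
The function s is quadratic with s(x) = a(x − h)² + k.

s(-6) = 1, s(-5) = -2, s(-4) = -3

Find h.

-4

First differences -3, -1; second difference 2 = 2a, so a = 1.
Expanding, the x-coefficient is −2ah = -2h; matching it to the data gives h = -4, and then k = -3.
So s(x) = 1(x + 4)² − 3.
Hence h = -4.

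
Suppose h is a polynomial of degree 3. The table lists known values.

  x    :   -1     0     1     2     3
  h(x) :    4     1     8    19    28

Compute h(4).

First differences: -3, 7, 11, 9. Second differences: 10, 4, -2. Third differences: -6, -6.
Level-3 differences are constant, so h has degree 3.
Fitting a degree-3 polynomial gives h(x) = -x³ + 5x² + 3x + 1.
Then h(4) = 29.

29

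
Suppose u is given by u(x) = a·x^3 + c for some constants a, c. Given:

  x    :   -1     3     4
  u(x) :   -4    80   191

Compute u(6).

From u(-1) = -4 and u(3) = 80: -1a + c = -4 and 27a + c = 80.
Subtracting: 28a = 84, so a = 3; then c = -4 − 3·(-1) = -1.
So u(x) = 3x³ − 1, and u(6) = 647.

647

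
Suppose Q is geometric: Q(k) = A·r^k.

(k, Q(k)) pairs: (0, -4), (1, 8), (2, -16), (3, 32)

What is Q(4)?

Consecutive ratio: 8/(-4) = -2, and -16/8 = -2, so r = -2.
Then A·(-2)^0 = -4 gives A = -4, and Q(k) = -4·(-2)^k.
Q(4) = -4·(-2)^4 = -64.

-64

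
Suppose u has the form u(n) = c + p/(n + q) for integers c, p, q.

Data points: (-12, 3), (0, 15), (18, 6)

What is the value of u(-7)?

(u(n) − c)(n + q) = p for each data point; the three points give a linear system in c and q, then p follows.
Solving: c = 5, q = 2, p = 20, so u(n) = 5 + 20/(n + 2).
Then u(-7) = 5 + 20/(-5) = 1.

1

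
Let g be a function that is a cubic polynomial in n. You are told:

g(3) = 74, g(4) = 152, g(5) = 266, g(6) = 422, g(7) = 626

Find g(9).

1202

First differences: 78, 114, 156, 204. Second differences: 36, 42, 48. Third differences: 6, 6.
Level-3 differences are constant, so g has degree 3.
Fitting a degree-3 polynomial gives g(n) = n³ + 6n² - n - 4.
Then g(9) = 1202.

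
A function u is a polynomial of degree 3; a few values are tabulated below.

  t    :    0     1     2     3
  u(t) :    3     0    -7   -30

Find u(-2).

45

Write u(t) = at³ + bt² + ct + d; the 4 given values yield a linear system in the 4 coefficients.
Solving, u(t) = -2t³ + 4t² - 5t + 3.
Then u(-2) = 45.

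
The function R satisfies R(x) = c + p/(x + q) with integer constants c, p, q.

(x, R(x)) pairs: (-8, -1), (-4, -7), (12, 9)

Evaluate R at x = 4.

17

(R(x) − c)(x + q) = p for each data point; the three points give a linear system in c and q, then p follows.
Solving: c = 5, q = 0, p = 48, so R(x) = 5 + 48/(x + 0).
Then R(4) = 5 + 48/4 = 17.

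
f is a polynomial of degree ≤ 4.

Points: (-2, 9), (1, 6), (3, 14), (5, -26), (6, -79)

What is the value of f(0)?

-1

Write f(t) = at^4 + bt³ + ct² + dt + e; the 5 given values yield a linear system in the 5 coefficients.
Solving, the leading coefficient vanishes, and f(t) = -t³ + 3t² + 5t - 1.
Then f(0) = -1.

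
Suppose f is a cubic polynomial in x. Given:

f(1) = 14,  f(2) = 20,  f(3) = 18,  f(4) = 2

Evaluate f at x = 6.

Write f(x) = ax³ + bx² + cx + d; the 4 given values yield a linear system in the 4 coefficients.
Solving, f(x) = -x³ + 2x² + 7x + 6.
Then f(6) = -96.

-96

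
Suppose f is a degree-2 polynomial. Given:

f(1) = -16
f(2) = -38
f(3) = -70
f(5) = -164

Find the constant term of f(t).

-4

Write f(t) = at² + bt + c; the 4 given values yield a linear system in the 3 coefficients.
Solving, f(t) = -5t² - 7t - 4.
The constant term is f(0) = -4.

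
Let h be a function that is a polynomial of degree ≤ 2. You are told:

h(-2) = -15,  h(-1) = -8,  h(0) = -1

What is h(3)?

20

First differences: 7, 7.
Level-1 differences are constant, so h has degree 1.
Fitting a degree-1 polynomial gives h(t) = 7t - 1.
Then h(3) = 20.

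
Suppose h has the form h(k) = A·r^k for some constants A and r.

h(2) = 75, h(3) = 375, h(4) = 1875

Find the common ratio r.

5

Consecutive ratio: 375/75 = 5, and 1875/375 = 5, so r = 5.
Then A·5^2 = 75 gives A = 3, and h(k) = 3·5^k.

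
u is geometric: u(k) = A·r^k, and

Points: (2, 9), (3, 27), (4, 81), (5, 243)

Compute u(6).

729

Consecutive ratio: 27/9 = 3, and 81/27 = 3, so r = 3.
Then A·3^2 = 9 gives A = 1, and u(k) = 1·3^k.
u(6) = 1·3^6 = 729.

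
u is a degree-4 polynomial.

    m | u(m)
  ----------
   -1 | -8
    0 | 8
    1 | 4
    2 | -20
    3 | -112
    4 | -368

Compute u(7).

First differences: 16, -4, -24, -92, -256. Second differences: -20, -20, -68, -164. Third differences: 0, -48, -96. Fourth differences: -48, -48.
Level-4 differences are constant, so u has degree 4.
Fitting a degree-4 polynomial gives u(m) = -2m^4 + 4m³ - 8m² + 2m + 8.
Then u(7) = -3800.

-3800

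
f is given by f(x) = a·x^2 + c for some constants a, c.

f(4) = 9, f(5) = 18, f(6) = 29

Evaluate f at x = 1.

-6

From f(4) = 9 and f(5) = 18: 16a + c = 9 and 25a + c = 18.
Subtracting: 9a = 9, so a = 1; then c = 9 − 1·16 = -7.
So f(x) = 1x² − 7, and f(1) = -6.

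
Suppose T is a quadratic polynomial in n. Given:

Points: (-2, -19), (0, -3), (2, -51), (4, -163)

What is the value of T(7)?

Write T(n) = an² + bn + c; the 4 given values yield a linear system in the 3 coefficients.
Solving, T(n) = -8n² - 8n - 3.
Then T(7) = -451.

-451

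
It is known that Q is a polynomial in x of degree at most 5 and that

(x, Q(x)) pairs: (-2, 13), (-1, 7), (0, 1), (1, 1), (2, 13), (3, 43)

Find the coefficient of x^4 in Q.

0

First differences: -6, -6, 0, 12, 30. Second differences: 0, 6, 12, 18. Third differences: 6, 6, 6.
Level-3 differences are constant, so Q has degree 3.
Fitting a degree-3 polynomial gives Q(x) = x³ + 3x² - 4x + 1.
The coefficient of x^4 is 0.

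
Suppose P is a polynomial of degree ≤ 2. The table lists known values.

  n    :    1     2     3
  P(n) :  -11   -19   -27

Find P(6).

-51

Write P(n) = an² + bn + c; the 3 given values yield a linear system in the 3 coefficients.
Solving, the leading coefficient vanishes, and P(n) = -8n - 3.
Then P(6) = -51.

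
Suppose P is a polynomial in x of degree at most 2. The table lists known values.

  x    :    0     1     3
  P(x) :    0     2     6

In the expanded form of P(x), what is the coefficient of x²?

Write P(x) = ax² + bx + c; the 3 given values yield a linear system in the 3 coefficients.
Solving, the leading coefficient vanishes, and P(x) = 2x.
The coefficient of x² is 0.

0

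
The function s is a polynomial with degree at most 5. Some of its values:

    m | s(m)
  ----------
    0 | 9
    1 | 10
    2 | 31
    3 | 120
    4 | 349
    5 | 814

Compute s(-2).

-5

First differences: 1, 21, 89, 229, 465. Second differences: 20, 68, 140, 236. Third differences: 48, 72, 96. Fourth differences: 24, 24.
Level-4 differences are constant, so s has degree 4.
Fitting a degree-4 polynomial gives s(m) = m^4 + 2m³ - 3m² + m + 9.
Then s(-2) = -5.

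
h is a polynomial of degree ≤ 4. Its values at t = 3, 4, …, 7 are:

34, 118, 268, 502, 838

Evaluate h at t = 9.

First differences: 84, 150, 234, 336. Second differences: 66, 84, 102. Third differences: 18, 18.
Level-3 differences are constant, so h has degree 3.
Fitting a degree-3 polynomial gives h(t) = 3t³ - 3t² - 6t - 2.
Then h(9) = 1888.

1888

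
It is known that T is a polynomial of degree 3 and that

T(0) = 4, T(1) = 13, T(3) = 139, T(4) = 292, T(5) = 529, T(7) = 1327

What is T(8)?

Write T(n) = an³ + bn² + cn + d; the 6 given values yield a linear system in the 4 coefficients.
Solving, T(n) = 3n³ + 6n² + 4.
Then T(8) = 1924.

1924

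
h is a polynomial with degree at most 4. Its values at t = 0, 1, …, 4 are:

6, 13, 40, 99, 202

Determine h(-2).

4

First differences: 7, 27, 59, 103. Second differences: 20, 32, 44. Third differences: 12, 12.
Level-3 differences are constant, so h has degree 3.
Fitting a degree-3 polynomial gives h(t) = 2t³ + 4t² + t + 6.
Then h(-2) = 4.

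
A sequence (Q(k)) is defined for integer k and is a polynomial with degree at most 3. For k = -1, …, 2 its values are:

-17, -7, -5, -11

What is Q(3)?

Write Q(k) = ak³ + bk² + ck + d; the 4 given values yield a linear system in the 4 coefficients.
Solving, the leading coefficient vanishes, and Q(k) = -4k² + 6k - 7.
Then Q(3) = -25.

-25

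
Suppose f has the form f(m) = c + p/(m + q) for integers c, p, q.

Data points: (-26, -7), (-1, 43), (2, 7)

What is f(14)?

-2

(f(m) − c)(m + q) = p for each data point; the three points give a linear system in c and q, then p follows.
Solving: c = -5, q = 2, p = 48, so f(m) = -5 + 48/(m + 2).
Then f(14) = -5 + 48/16 = -2.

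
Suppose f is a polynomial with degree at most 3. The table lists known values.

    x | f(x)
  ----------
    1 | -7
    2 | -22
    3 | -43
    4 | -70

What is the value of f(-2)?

First differences: -15, -21, -27. Second differences: -6, -6.
Level-2 differences are constant, so f has degree 2.
Fitting a degree-2 polynomial gives f(x) = -3x² - 6x + 2.
Then f(-2) = 2.

2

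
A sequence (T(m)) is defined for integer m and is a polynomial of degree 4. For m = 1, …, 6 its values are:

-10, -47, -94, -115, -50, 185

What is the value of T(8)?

First differences: -37, -47, -21, 65, 235. Second differences: -10, 26, 86, 170. Third differences: 36, 60, 84. Fourth differences: 24, 24.
Level-4 differences are constant, so T has degree 4.
Fitting a degree-4 polynomial gives T(m) = m^4 - 4m³ - 6m² - 6m + 5.
Then T(8) = 1621.

1621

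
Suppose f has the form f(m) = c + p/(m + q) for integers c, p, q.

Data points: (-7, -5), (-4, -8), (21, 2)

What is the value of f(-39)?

(f(m) − c)(m + q) = p for each data point; the three points give a linear system in c and q, then p follows.
Solving: c = 0, q = -1, p = 40, so f(m) = 40/(m − 1).
Then f(-39) = 0 + 40/(-40) = -1.

-1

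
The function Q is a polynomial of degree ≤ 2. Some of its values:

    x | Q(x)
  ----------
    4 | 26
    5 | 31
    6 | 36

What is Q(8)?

46

Write Q(x) = ax² + bx + c; the 3 given values yield a linear system in the 3 coefficients.
Solving, the leading coefficient vanishes, and Q(x) = 5x + 6.
Then Q(8) = 46.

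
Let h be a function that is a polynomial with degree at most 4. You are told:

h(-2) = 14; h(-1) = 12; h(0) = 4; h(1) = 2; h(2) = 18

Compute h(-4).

First differences: -2, -8, -2, 16. Second differences: -6, 6, 18. Third differences: 12, 12.
Level-3 differences are constant, so h has degree 3.
Fitting a degree-3 polynomial gives h(t) = 2t³ + 3t² - 7t + 4.
Then h(-4) = -48.

-48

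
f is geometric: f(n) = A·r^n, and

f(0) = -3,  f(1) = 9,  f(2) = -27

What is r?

Consecutive ratio: 9/(-3) = -3, and -27/9 = -3, so r = -3.
Then A·(-3)^0 = -3 gives A = -3, and f(n) = -3·(-3)^n.

-3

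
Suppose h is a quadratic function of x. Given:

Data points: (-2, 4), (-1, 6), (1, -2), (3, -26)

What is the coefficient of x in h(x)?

-4

Write h(x) = ax² + bx + c; the 4 given values yield a linear system in the 3 coefficients.
Solving, h(x) = -2x² - 4x + 4.
The coefficient of x is -4.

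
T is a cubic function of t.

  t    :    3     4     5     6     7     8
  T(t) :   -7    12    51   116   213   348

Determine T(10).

First differences: 19, 39, 65, 97, 135. Second differences: 20, 26, 32, 38. Third differences: 6, 6, 6.
Level-3 differences are constant, so T has degree 3.
Fitting a degree-3 polynomial gives T(t) = t³ - 2t² - 4t - 4.
Then T(10) = 756.

756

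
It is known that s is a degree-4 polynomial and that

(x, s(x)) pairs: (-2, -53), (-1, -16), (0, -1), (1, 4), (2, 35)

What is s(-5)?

-56

Write s(x) = ax^4 + bx³ + cx² + dx + e; the 5 given values yield a linear system in the 5 coefficients.
Solving, s(x) = x^4 + 4x³ - 6x² + 6x - 1.
Then s(-5) = -56.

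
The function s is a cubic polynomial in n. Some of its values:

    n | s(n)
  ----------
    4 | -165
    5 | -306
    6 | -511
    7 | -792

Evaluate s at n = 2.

-27

Write s(n) = an³ + bn² + cn + d; the 4 given values yield a linear system in the 4 coefficients.
Solving, s(n) = -2n³ - 2n² - n - 1.
Then s(2) = -27.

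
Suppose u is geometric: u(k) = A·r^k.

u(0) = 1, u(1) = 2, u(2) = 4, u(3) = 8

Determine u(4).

Consecutive ratio: 2/1 = 2, and 4/2 = 2, so r = 2.
Then A·2^0 = 1 gives A = 1, and u(k) = 1·2^k.
u(4) = 1·2^4 = 16.

16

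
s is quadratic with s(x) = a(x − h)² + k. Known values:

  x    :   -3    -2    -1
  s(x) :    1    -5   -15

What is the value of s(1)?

-47

First differences -6, -10; second difference -4 = 2a, so a = -2.
Expanding, the x-coefficient is −2ah = 4h; matching it to the data gives h = -4, and then k = 3.
So s(x) = -2(x + 4)² + 3.
s(1) = -2·5² + 3 = -47.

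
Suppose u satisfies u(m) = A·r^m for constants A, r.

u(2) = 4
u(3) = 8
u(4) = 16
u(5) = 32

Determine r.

2

Consecutive ratio: 8/4 = 2, and 16/8 = 2, so r = 2.
Then A·2^2 = 4 gives A = 1, and u(m) = 1·2^m.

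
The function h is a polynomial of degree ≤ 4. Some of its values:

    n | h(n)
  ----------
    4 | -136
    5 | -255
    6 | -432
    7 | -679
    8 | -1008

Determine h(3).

First differences: -119, -177, -247, -329. Second differences: -58, -70, -82. Third differences: -12, -12.
Level-3 differences are constant, so h has degree 3.
Fitting a degree-3 polynomial gives h(n) = -2n³ + n² - 6n.
Then h(3) = -63.

-63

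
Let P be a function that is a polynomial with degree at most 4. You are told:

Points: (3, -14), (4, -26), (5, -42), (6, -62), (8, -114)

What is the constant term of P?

-2

Write P(t) = at^4 + bt³ + ct² + dt + e; the 5 given values yield a linear system in the 5 coefficients.
Solving, the top 2 coefficients vanish, and P(t) = -2t² + 2t - 2.
The constant term is P(0) = -2.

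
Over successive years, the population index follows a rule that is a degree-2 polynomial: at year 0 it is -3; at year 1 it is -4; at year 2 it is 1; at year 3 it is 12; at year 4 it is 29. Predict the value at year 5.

52

Write the value at m as u(m).
First differences: -1, 5, 11, 17. Second differences: 6, 6, 6.
Level-2 differences are constant, so u has degree 2.
Fitting a degree-2 polynomial gives u(m) = 3m² - 4m - 3.
Then u(5) = 52.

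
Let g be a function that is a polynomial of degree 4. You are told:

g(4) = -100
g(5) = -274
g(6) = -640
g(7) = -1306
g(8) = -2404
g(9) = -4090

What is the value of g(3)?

-34

Write g(m) = am^4 + bm³ + cm² + dm + e; the 6 given values yield a linear system in the 5 coefficients.
Solving, g(m) = -m^4 + 4m³ - 5m² - 4m - 4.
Then g(3) = -34.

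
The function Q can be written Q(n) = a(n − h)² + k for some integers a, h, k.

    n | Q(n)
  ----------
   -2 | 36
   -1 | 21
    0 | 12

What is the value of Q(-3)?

57

First differences -15, -9; second difference 6 = 2a, so a = 3.
Expanding, the n-coefficient is −2ah = -6h; matching it to the data gives h = 1, and then k = 9.
So Q(n) = 3(n − 1)² + 9.
Q(-3) = 3·(-4)² + 9 = 57.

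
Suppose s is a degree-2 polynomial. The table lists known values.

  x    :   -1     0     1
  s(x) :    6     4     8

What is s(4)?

Write s(x) = ax² + bx + c; the 3 given values yield a linear system in the 3 coefficients.
Solving, s(x) = 3x² + x + 4.
Then s(4) = 56.

56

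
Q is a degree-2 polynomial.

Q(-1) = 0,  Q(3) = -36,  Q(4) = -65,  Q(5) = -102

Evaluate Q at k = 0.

3

Write Q(k) = ak² + bk + c; the 4 given values yield a linear system in the 3 coefficients.
Solving, Q(k) = -4k² - k + 3.
Then Q(0) = 3.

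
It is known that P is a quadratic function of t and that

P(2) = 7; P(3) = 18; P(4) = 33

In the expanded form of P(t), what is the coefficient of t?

Write P(t) = at² + bt + c; the 3 given values yield a linear system in the 3 coefficients.
Solving, P(t) = 2t² + t - 3.
The coefficient of t is 1.

1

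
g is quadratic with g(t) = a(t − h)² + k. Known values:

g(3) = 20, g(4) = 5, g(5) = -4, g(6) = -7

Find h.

6

First differences -15, -9, -3; second difference 6 = 2a, so a = 3.
Expanding, the t-coefficient is −2ah = -6h; matching it to the data gives h = 6, and then k = -7.
So g(t) = 3(t − 6)² − 7.
Hence h = 6.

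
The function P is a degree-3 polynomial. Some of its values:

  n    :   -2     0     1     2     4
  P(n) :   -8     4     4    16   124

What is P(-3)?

Write P(n) = an³ + bn² + cn + d; the 5 given values yield a linear system in the 4 coefficients.
Solving, P(n) = 2n³ - 2n + 4.
Then P(-3) = -44.

-44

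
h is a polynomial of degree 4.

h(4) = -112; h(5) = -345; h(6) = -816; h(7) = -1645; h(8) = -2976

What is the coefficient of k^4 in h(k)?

-1

Write h(k) = ak^4 + bk³ + ck² + dk + e; the 5 given values yield a linear system in the 5 coefficients.
Solving, h(k) = -k^4 + 2k³ + 2k² - 4k.
The coefficient of k^4 is -1.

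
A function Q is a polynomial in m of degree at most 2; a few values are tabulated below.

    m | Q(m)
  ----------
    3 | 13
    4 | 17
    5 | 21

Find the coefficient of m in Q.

4

First differences: 4, 4.
Level-1 differences are constant, so Q has degree 1.
Fitting a degree-1 polynomial gives Q(m) = 4m + 1.
The coefficient of m is 4.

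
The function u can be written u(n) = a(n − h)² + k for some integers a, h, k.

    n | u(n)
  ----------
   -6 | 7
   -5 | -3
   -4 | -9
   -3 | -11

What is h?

-3

First differences -10, -6, -2; second difference 4 = 2a, so a = 2.
Expanding, the n-coefficient is −2ah = -4h; matching it to the data gives h = -3, and then k = -11.
So u(n) = 2(n + 3)² − 11.
Hence h = -3.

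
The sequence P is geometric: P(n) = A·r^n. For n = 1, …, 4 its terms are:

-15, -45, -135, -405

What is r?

Consecutive ratio: -45/(-15) = 3, and -135/(-45) = 3, so r = 3.
Then A·3^1 = -15 gives A = -5, and P(n) = -5·3^n.

3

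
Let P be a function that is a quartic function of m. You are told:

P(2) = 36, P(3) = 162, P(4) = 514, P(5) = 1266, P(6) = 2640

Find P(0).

Write P(m) = am^4 + bm³ + cm² + dm + e; the 5 given values yield a linear system in the 5 coefficients.
Solving, P(m) = 2m^4 + m³ - 6m² + 7m + 6.
Then P(0) = 6.

6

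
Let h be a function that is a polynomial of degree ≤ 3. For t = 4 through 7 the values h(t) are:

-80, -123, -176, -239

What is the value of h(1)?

-11

Write h(t) = at³ + bt² + ct + d; the 4 given values yield a linear system in the 4 coefficients.
Solving, the leading coefficient vanishes, and h(t) = -5t² + 2t - 8.
Then h(1) = -11.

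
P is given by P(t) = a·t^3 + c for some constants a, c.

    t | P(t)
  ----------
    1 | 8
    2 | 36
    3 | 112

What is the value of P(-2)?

From P(1) = 8 and P(2) = 36: 1a + c = 8 and 8a + c = 36.
Subtracting: 7a = 28, so a = 4; then c = 8 − 4·1 = 4.
So P(t) = 4t³ + 4, and P(-2) = -28.

-28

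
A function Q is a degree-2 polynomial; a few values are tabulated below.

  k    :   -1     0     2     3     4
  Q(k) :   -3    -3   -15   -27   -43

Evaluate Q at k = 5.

-63

Write Q(k) = ak² + bk + c; the 5 given values yield a linear system in the 3 coefficients.
Solving, Q(k) = -2k² - 2k - 3.
Then Q(5) = -63.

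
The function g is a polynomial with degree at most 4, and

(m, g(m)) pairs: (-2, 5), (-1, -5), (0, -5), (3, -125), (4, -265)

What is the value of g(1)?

Write g(m) = am^4 + bm³ + cm² + dm + e; the 5 given values yield a linear system in the 5 coefficients.
Solving, the leading coefficient vanishes, and g(m) = -3m³ - 4m² - m - 5.
Then g(1) = -13.

-13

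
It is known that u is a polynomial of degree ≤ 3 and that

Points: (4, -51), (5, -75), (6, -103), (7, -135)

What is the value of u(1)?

-3

First differences: -24, -28, -32. Second differences: -4, -4.
Level-2 differences are constant, so u has degree 2.
Fitting a degree-2 polynomial gives u(n) = -2n² - 6n + 5.
Then u(1) = -3.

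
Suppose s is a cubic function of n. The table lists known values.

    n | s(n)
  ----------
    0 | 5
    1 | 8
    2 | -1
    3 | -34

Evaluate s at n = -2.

Write s(n) = an³ + bn² + cn + d; the 4 given values yield a linear system in the 4 coefficients.
Solving, s(n) = -2n³ + 5n + 5.
Then s(-2) = 11.

11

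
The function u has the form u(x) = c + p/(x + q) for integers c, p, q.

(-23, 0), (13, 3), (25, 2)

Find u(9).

(u(x) − c)(x + q) = p for each data point; the three points give a linear system in c and q, then p follows.
Solving: c = 1, q = -1, p = 24, so u(x) = 1 + 24/(x − 1).
Then u(9) = 1 + 24/8 = 4.

4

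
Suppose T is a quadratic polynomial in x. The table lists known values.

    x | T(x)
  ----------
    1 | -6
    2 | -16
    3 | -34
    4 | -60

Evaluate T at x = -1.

-10

Write T(x) = ax² + bx + c; the 4 given values yield a linear system in the 3 coefficients.
Solving, T(x) = -4x² + 2x - 4.
Then T(-1) = -10.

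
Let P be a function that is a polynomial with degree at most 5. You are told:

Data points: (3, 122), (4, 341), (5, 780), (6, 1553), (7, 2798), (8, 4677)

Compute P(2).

Write P(k) = ak^5 + bk^4 + ck³ + dk² + ek + p; the 6 given values yield a linear system in the 6 coefficients.
Solving, the leading coefficient vanishes, and P(k) = k^4 + k³ + k² + 5.
Then P(2) = 33.

33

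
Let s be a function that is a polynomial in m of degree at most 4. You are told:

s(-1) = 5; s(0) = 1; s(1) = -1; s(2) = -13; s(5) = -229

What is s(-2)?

23

Write s(m) = am^4 + bm³ + cm² + dm + e; the 5 given values yield a linear system in the 5 coefficients.
Solving, the leading coefficient vanishes, and s(m) = -2m³ + m² - m + 1.
Then s(-2) = 23.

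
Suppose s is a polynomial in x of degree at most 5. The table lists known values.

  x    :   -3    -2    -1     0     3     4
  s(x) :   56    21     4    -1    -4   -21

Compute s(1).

0

Write s(x) = ax^5 + bx^4 + cx³ + dx² + ex + p; the 6 given values yield a linear system in the 6 coefficients.
Solving, the top 2 coefficients vanish, and s(x) = -x³ + 3x² - x - 1.
Then s(1) = 0.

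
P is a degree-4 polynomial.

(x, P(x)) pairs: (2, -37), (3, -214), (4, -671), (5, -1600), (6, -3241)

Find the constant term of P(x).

Write P(x) = ax^4 + bx³ + cx² + dx + e; the 5 given values yield a linear system in the 5 coefficients.
Solving, P(x) = -2x^4 - 4x³ + 6x² - x + 5.
The constant term is P(0) = 5.

5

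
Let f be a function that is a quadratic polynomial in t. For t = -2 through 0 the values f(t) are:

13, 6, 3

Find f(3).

18

Write f(t) = at² + bt + c; the 3 given values yield a linear system in the 3 coefficients.
Solving, f(t) = 2t² - t + 3.
Then f(3) = 18.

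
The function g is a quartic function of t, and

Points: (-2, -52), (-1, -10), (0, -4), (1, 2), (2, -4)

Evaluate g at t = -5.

-1474

Write g(t) = at^4 + bt³ + ct² + dt + e; the 5 given values yield a linear system in the 5 coefficients.
Solving, g(t) = -2t^4 + 2t³ + 2t² + 4t - 4.
Then g(-5) = -1474.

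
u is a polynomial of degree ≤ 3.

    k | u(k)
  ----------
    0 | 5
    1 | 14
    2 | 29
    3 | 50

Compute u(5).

First differences: 9, 15, 21. Second differences: 6, 6.
Level-2 differences are constant, so u has degree 2.
Fitting a degree-2 polynomial gives u(k) = 3k² + 6k + 5.
Then u(5) = 110.

110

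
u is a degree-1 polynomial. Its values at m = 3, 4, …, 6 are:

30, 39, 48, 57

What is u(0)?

3

Write u(m) = am + b; the 4 given values yield a linear system in the 2 coefficients.
Solving, u(m) = 9m + 3.
The constant term is u(0) = 3.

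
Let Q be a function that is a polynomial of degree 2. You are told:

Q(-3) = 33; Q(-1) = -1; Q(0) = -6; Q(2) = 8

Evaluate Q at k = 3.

27

Write Q(k) = ak² + bk + c; the 4 given values yield a linear system in the 3 coefficients.
Solving, Q(k) = 4k² - k - 6.
Then Q(3) = 27.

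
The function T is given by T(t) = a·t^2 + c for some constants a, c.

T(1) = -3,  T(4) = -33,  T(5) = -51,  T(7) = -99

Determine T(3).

-19

From T(1) = -3 and T(4) = -33: 1a + c = -3 and 16a + c = -33.
Subtracting: 15a = -30, so a = -2; then c = -3 − (-2)·1 = -1.
So T(t) = -2t² − 1, and T(3) = -19.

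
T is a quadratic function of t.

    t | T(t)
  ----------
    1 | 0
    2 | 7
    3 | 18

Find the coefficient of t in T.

Write T(t) = at² + bt + c; the 3 given values yield a linear system in the 3 coefficients.
Solving, T(t) = 2t² + t - 3.
The coefficient of t is 1.

1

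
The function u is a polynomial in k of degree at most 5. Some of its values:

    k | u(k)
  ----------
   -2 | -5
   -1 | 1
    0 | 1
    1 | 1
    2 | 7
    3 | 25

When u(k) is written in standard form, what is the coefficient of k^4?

First differences: 6, 0, 0, 6, 18. Second differences: -6, 0, 6, 12. Third differences: 6, 6, 6.
Level-3 differences are constant, so u has degree 3.
Fitting a degree-3 polynomial gives u(k) = k³ - k + 1.
The coefficient of k^4 is 0.

0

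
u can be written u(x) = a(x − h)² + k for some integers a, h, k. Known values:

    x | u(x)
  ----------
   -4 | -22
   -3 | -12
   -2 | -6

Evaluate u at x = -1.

First differences 10, 6; second difference -4 = 2a, so a = -2.
Expanding, the x-coefficient is −2ah = 4h; matching it to the data gives h = -1, and then k = -4.
So u(x) = -2(x + 1)² − 4.
u(-1) = -2·0² − 4 = -4.

-4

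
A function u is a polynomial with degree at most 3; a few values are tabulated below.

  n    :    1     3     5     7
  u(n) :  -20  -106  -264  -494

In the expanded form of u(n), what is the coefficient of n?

Write u(n) = an³ + bn² + cn + d; the 4 given values yield a linear system in the 4 coefficients.
Solving, the leading coefficient vanishes, and u(n) = -9n² - 7n - 4.
The coefficient of n is -7.

-7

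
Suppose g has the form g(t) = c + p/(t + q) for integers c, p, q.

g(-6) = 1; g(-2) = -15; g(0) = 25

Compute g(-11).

(g(t) − c)(t + q) = p for each data point; the three points give a linear system in c and q, then p follows.
Solving: c = 5, q = 1, p = 20, so g(t) = 5 + 20/(t + 1).
Then g(-11) = 5 + 20/(-10) = 3.

3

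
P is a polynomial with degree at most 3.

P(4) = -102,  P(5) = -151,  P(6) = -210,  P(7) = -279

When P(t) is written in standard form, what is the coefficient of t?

Write P(t) = at³ + bt² + ct + d; the 4 given values yield a linear system in the 4 coefficients.
Solving, the leading coefficient vanishes, and P(t) = -5t² - 4t - 6.
The coefficient of t is -4.

-4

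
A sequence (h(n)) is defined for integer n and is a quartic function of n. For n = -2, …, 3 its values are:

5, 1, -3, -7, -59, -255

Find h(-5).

-703

Write h(n) = an^4 + bn³ + cn² + dn + e; the 6 given values yield a linear system in the 5 coefficients.
Solving, h(n) = -2n^4 - 4n³ + 2n² - 3.
Then h(-5) = -703.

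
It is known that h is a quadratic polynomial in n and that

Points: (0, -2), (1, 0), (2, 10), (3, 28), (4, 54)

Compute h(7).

180

First differences: 2, 10, 18, 26. Second differences: 8, 8, 8.
Level-2 differences are constant, so h has degree 2.
Fitting a degree-2 polynomial gives h(n) = 4n² - 2n - 2.
Then h(7) = 180.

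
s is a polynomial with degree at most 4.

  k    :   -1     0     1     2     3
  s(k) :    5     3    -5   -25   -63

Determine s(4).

-125

Write s(k) = ak^4 + bk³ + ck² + dk + e; the 5 given values yield a linear system in the 5 coefficients.
Solving, the leading coefficient vanishes, and s(k) = -k³ - 3k² - 4k + 3.
Then s(4) = -125.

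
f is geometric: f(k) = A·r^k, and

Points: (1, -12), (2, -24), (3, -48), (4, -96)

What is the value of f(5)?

-192

Consecutive ratio: -24/(-12) = 2, and -48/(-24) = 2, so r = 2.
Then A·2^1 = -12 gives A = -6, and f(k) = -6·2^k.
f(5) = -6·2^5 = -192.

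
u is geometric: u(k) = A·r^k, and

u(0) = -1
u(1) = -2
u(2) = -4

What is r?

2

Consecutive ratio: -2/(-1) = 2, and -4/(-2) = 2, so r = 2.
Then A·2^0 = -1 gives A = -1, and u(k) = -1·2^k.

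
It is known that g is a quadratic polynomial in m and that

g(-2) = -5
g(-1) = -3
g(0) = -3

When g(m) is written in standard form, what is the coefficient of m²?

Write g(m) = am² + bm + c; the 3 given values yield a linear system in the 3 coefficients.
Solving, g(m) = -m² - m - 3.
The coefficient of m² is -1.

-1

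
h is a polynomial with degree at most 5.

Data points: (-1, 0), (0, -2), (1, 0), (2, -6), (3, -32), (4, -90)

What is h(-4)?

150

First differences: -2, 2, -6, -26, -58. Second differences: 4, -8, -20, -32. Third differences: -12, -12, -12.
Level-3 differences are constant, so h has degree 3.
Fitting a degree-3 polynomial gives h(t) = -2t³ + 2t² + 2t - 2.
Then h(-4) = 150.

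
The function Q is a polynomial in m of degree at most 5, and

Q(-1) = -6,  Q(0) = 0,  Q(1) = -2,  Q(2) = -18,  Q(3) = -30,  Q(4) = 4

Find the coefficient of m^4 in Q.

First differences: 6, -2, -16, -12, 34. Second differences: -8, -14, 4, 46. Third differences: -6, 18, 42. Fourth differences: 24, 24.
Level-4 differences are constant, so Q has degree 4.
Fitting a degree-4 polynomial gives Q(m) = m^4 - 3m³ - 5m² + 5m.
The coefficient of m^4 is 1.

1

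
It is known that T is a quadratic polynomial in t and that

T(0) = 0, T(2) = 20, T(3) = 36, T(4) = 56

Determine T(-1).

-4

Write T(t) = at² + bt + c; the 4 given values yield a linear system in the 3 coefficients.
Solving, T(t) = 2t² + 6t.
Then T(-1) = -4.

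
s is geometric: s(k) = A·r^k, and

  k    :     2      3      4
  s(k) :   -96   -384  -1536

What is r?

Consecutive ratio: -384/(-96) = 4, and -1536/(-384) = 4, so r = 4.
Then A·4^2 = -96 gives A = -6, and s(k) = -6·4^k.

4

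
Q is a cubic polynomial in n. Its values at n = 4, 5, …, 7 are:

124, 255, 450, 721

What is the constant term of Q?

0

Write Q(n) = an³ + bn² + cn + d; the 4 given values yield a linear system in the 4 coefficients.
Solving, Q(n) = 2n³ + 2n² - 9n.
The constant term is Q(0) = 0.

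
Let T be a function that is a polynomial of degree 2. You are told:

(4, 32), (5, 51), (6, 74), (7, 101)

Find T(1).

First differences: 19, 23, 27. Second differences: 4, 4.
Level-2 differences are constant, so T has degree 2.
Fitting a degree-2 polynomial gives T(n) = 2n² + n - 4.
Then T(1) = -1.

-1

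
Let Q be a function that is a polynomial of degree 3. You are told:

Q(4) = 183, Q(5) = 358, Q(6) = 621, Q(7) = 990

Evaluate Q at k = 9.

Write Q(k) = ak³ + bk² + ck + d; the 4 given values yield a linear system in the 4 coefficients.
Solving, Q(k) = 3k³ - k² + k + 3.
Then Q(9) = 2118.

2118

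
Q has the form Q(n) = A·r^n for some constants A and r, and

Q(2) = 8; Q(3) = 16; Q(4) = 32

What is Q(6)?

128

Consecutive ratio: 16/8 = 2, and 32/16 = 2, so r = 2.
Then A·2^2 = 8 gives A = 2, and Q(n) = 2·2^n.
Q(6) = 2·2^6 = 128.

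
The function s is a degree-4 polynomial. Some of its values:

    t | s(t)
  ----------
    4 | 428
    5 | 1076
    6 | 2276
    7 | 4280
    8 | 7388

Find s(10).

18356

Write s(t) = at^4 + bt³ + ct² + dt + e; the 5 given values yield a linear system in the 5 coefficients.
Solving, s(t) = 2t^4 - 2t³ + 4t² - 4t - 4.
Then s(10) = 18356.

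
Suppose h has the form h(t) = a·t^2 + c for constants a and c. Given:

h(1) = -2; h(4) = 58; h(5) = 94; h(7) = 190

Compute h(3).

30

From h(1) = -2 and h(4) = 58: 1a + c = -2 and 16a + c = 58.
Subtracting: 15a = 60, so a = 4; then c = -2 − 4·1 = -6.
So h(t) = 4t² − 6, and h(3) = 30.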